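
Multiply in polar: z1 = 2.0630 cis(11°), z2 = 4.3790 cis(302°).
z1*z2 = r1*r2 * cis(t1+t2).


r = 2.0630 * 4.3790 = 9.0339
theta = 11° + 302° = 313° = 313° (mod 360)

9.0339 cis(313°)


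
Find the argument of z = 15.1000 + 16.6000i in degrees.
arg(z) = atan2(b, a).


Re = 15.1, Im = 16.6
arg = atan2(16.6, 15.1) = 47.7091 degrees

arg(z) = 47.7091 degrees


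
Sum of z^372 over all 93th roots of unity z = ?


The roots are w_k = w^k with w = e^(2*pi*i/93), and (w^k)^372 = (w^372)^k.
So S = 1 + u + u^2 + ... + u^(92) with u = w^372.
372 = 4*93 + 0, so 372 is a multiple of 93 and u = (w^93)^4 = 1.
Every one of the 93 terms equals 1: S = 93

S = 93


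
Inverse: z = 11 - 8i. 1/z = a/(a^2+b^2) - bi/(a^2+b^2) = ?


|z|^2 = 121+64 = 185
1/z = (11 + 8i)/185

1/z = 0.0595 + 0.0432i


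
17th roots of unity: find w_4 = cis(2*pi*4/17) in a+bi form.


Angle = 360*4/17 = 84.7059°
a = cos(84.7059°) = 0.0923
b = sin(84.7059°) = 0.9957

0.0923 + 0.9957i


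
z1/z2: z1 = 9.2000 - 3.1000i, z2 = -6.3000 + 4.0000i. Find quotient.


Conjugate of z2 = -6.3000 - 4.0000i
Numerator: (9.2000 - 3.1000i)(-6.3000 - 4.0000i) = -70.3600 - 17.2700i
Denominator: (-6.3)^2 + 4^2 = 55.69
Result = (-70.3600 - 17.2700i)/55.69

-1.2634 - 0.3101i


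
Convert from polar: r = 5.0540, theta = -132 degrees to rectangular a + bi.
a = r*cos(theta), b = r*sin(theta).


a = 5.0540*cos(-132°) = 5.0540*(-0.66913) = -3.3818
b = 5.0540*sin(-132°) = 5.0540*(-0.743145) = -3.7559

-3.3818 - 3.7559i


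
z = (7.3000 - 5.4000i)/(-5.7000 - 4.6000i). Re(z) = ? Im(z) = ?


Multiply by conjugate: (7.3000 - 5.4000i)(-5.7000 + 4.6000i) / ((-5.7)^2 + (-4.6)^2)
Numerator real = 7.3*(-5.7) - (5.4)*(-4.6) = -16.77
Numerator imag = -5.4*(-5.7) - 7.3*(-4.6) = 64.36
Denominator = 53.65
Re(z) = -16.77/53.65 = -0.3126
Im(z) = 64.36/53.65 = 1.1996

Re(z) = -0.3126, Im(z) = 1.1996


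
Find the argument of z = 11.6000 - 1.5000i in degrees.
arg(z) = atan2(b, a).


Re = 11.6, Im = -1.5
arg = atan2(-1.5, 11.6) = -7.3681 degrees

arg(z) = -7.3681 degrees


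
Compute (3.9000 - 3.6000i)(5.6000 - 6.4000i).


Real = 3.9*5.6 - (-3.6)*(-6.4) = 21.84 - 23.04 = -1.2
Imag = 3.9*(-6.4) + 5.6*(-3.6) = -24.96 - (20.16) = -45.12

-1.2000 - 45.1200i


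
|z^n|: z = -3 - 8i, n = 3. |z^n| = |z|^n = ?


|z| = sqrt(9+64) = sqrt(73) = 8.5440
|z^3| = |z|^3 = (sqrt(73))^3 = 73*sqrt(73)

|z^3| = 73*sqrt(73) ≈ 623.7123


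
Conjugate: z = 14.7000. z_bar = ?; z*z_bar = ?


z_bar = 14.7000
z*z_bar = 14.7^2 + 0^2 = 216.09 + 0 = 216.09

z_bar = 14.7000, z*z_bar = 216.09


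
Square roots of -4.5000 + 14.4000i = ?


|z| = sqrt(20.25+207.36) = 15.0867
sqrt((|z|+a)/2) = sqrt((15.0867+(-4.5))/2) = sqrt(5.2934) = 2.3007
sqrt((|z|-a)/2) = sqrt((15.0867-(-4.5))/2) = sqrt(9.7934) = 3.1294

±(2.3007 + 3.1294i) i.e. 2.3007 + 3.1294i and -2.3007 - 3.1294i


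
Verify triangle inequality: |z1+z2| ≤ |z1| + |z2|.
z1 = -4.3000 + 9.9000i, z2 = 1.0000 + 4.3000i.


|z1| = sqrt((-4.3)^2 + 9.9^2) = sqrt(116.5) = 10.7935
|z2| = sqrt(1^2 + 4.3^2) = sqrt(19.49) = 4.4147
z1+z2 = -3.3000 + 14.2000i
|z1+z2| = sqrt(212.53) = 14.5784
|z1|+|z2| = 10.7935 + 4.4147 = 15.2082

|z1+z2| = 14.5784 ≤ |z1|+|z2| = 15.2082 (verified)


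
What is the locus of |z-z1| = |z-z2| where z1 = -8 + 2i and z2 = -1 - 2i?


Equal distances means the locus is the perpendicular bisector of z1 and z2.
Midpoint = ((-8+(-1))/2, (2+(-2))/2) = (-4.5000, 0)

Perpendicular bisector through (-4.5000, 0)


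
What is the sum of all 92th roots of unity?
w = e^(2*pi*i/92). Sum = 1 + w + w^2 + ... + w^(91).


The sum of all 92th roots of unity is 0.
Geometric series: (1 - w^92)/(1 - w) = (1-1)/(1-w) = 0 since w^92 = 1, w ≠ 1.
Alternatively: coefficient of z^91 in z^92 - 1 is 0.

0


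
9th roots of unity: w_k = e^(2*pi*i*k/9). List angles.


The 9th roots of unity are cis(360k/9°) for k=0..8
Angle step = 360/9 = 40°
Primitive root: cis(40°)
Primitive root = 0.7660 + 0.6428i

9 roots at angles: 0°, 40°, 80°, 120°, 160°, 200°, 240°, 280°, 320°


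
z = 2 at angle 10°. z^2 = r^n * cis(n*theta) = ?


r^2 = 2^2 = 4
n*theta = 2*10° = 20° = 20° (mod 360)
a = 4*cos(20°) = 3.7588
b = 4*sin(20°) = 1.3681

4 cis(20°) = 3.7588 + 1.3681i


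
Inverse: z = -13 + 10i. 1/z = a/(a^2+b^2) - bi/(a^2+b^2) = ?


|z|^2 = 169+100 = 269
1/z = (-13 - 10i)/269

1/z = -0.0483 - 0.0372i


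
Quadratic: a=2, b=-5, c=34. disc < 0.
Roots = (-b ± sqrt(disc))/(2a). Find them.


disc = (-5)^2 - 4*2*34 = 25 - 272 = -247
sqrt(|disc|) = sqrt(247) = 15.7162
Real part = 5/(2*2) = 1.2500
Imag part = 15.7162/(2*2) = 3.9291

1.2500 ± 3.9291i


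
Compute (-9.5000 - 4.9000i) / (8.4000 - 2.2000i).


Conjugate of z2 = 8.4000 + 2.2000i
Numerator: (-9.5000 - 4.9000i)(8.4000 + 2.2000i) = -69.0200 - 62.0600i
Denominator: 8.4^2 + (-2.2)^2 = 75.4
Result = (-69.0200 - 62.0600i)/75.4

-0.9154 - 0.8231i


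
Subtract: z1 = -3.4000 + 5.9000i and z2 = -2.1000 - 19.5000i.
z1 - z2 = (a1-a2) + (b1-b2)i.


Real: -3.4 + 2.1 = -1.3
Imag: 5.9 + 19.5 = 25.4

-1.3000 + 25.4000i


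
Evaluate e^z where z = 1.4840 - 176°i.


e^1.4840 = 4.4106
cos(-176°) = -0.99756
sin(-176°) = -0.06976
Real = 4.4106*(-0.99756) = -4.3998
Imag = 4.4106*(-0.06976) = -0.3077

-4.3998 - 0.3077i


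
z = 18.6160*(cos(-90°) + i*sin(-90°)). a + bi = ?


a = 18.6160*cos(-90°) = 18.6160*0 = 0
b = 18.6160*sin(-90°) = 18.6160*(-1) = -18.6160

0 - 18.6160i


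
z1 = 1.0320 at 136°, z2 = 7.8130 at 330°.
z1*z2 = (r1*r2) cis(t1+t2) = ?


r = 1.0320 * 7.8130 = 8.0630
theta = 136° + 330° = 466° = 106° (mod 360)

8.0630 cis(106°)


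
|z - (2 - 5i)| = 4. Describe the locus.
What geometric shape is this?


|z - z0| = r is a circle with center z0 and radius r.
Center = (2, -5), radius = 4

Circle with center (2, -5) and radius 4


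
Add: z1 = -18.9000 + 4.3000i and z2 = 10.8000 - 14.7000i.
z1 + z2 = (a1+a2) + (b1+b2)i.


Real: -18.9 + 10.8 = -8.1
Imag: 4.3 - 14.7 = -10.4

-8.1000 - 10.4000i


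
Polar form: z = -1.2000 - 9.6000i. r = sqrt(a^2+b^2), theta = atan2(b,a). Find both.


r = sqrt(1.44+92.16) = sqrt(93.6) = 9.6747
theta = atan2(-9.6, -1.2) = -97.1250 degrees

r = 9.6747, theta = -97.1250 degrees


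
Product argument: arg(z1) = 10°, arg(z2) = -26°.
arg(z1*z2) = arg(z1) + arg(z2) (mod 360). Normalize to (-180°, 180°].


arg(z1*z2) = 10° - 26° = -16°
Normalized to (-180°, 180°]: -16°

-16°


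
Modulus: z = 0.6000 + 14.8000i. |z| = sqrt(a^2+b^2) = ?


|z| = sqrt(0.6^2 + 14.8^2) = sqrt(0.36 + 219.04) = sqrt(219.4) = 14.8122

|z| = 14.8122


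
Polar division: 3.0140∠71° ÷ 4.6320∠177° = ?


r = 3.0140 / 4.6320 = 0.6507
theta = 71° - 177° = -106° = 254° (mod 360)

0.6507 cis(254°)


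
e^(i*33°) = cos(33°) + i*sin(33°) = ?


cos(33°) = 0.8387
sin(33°) = 0.5446

e^(i*33°) = 0.8387 + 0.5446i


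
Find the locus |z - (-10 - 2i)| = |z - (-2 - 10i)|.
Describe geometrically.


Equal distances means the locus is the perpendicular bisector of z1 and z2.
Midpoint = ((-10+(-2))/2, (-2+(-10))/2) = (-6.0000, -6.0000)

Perpendicular bisector through (-6.0000, -6.0000)


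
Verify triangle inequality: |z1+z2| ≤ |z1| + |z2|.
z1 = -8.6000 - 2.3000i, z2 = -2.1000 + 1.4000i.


|z1| = sqrt((-8.6)^2 + (-2.3)^2) = sqrt(79.25) = 8.9022
|z2| = sqrt((-2.1)^2 + 1.4^2) = sqrt(6.37) = 2.5239
z1+z2 = -10.7000 - 0.9000i
|z1+z2| = sqrt(115.3) = 10.7378
|z1|+|z2| = 8.9022 + 2.5239 = 11.4261

|z1+z2| = 10.7378 ≤ |z1|+|z2| = 11.4261 (verified)


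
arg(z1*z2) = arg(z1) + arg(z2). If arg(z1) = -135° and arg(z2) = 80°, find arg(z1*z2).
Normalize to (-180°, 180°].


arg(z1*z2) = -135° + 80° = -55°
Normalized to (-180°, 180°]: -55°

-55°


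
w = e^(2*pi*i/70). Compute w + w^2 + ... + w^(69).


With w = e^(2*pi*i/70), all 70 of the 70th roots of unity w^0 = 1, w, ..., w^(69) sum to 0: 1 + w + ... + w^(69) = (1 - w^70)/(1 - w) = 0 since w^70 = 1, w ≠ 1.
Removing the root 1: w + w^2 + ... + w^(69) = 0 - 1 = -1

Sum = -1


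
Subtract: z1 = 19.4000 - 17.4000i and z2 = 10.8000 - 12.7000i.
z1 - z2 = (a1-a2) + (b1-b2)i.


Real: 19.4 - 10.8 = 8.6
Imag: -17.4 + 12.7 = -4.7

8.6000 - 4.7000i


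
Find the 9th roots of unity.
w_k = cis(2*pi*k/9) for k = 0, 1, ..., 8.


The 9th roots of unity are cis(360k/9°) for k=0..8
Angle step = 360/9 = 40°
Primitive root: cis(40°)
Primitive root = 0.7660 + 0.6428i

9 roots at angles: 0°, 40°, 80°, 120°, 160°, 200°, 240°, 280°, 320°


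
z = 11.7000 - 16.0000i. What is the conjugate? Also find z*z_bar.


z_bar = 11.7000 + 16.0000i
z*z_bar = 11.7^2 + (-16)^2 = 136.89 + 256 = 392.89

z_bar = 11.7000 + 16.0000i, z*z_bar = 392.89


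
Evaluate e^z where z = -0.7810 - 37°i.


e^-0.7810 = 0.4579
cos(-37°) = 0.7986
sin(-37°) = -0.6018
Real = 0.4579*0.7986 = 0.3657
Imag = 0.4579*(-0.6018) = -0.2756

0.3657 - 0.2756i


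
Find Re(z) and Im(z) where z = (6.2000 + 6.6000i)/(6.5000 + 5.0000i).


Multiply by conjugate: (6.2000 + 6.6000i)(6.5000 - 5.0000i) / (6.5^2 + 5^2)
Numerator real = 6.2*6.5 + 6.6*5 = 73.3
Numerator imag = 6.6*6.5 - 6.2*5 = 11.9
Denominator = 67.25
Re(z) = 73.3/67.25 = 1.0900
Im(z) = 11.9/67.25 = 0.1770

Re(z) = 1.0900, Im(z) = 0.1770


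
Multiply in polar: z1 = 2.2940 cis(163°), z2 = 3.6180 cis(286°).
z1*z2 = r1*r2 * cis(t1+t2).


r = 2.2940 * 3.6180 = 8.2997
theta = 163° + 286° = 449° = 89° (mod 360)

8.2997 cis(89°)


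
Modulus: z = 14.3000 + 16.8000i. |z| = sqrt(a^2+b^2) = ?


|z| = sqrt(14.3^2 + 16.8^2) = sqrt(204.49 + 282.24) = sqrt(486.73) = 22.0620

|z| = 22.0620


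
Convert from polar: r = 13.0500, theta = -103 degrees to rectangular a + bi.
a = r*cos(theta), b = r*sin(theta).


a = 13.0500*cos(-103°) = 13.0500*(-0.22495) = -2.9356
b = 13.0500*sin(-103°) = 13.0500*(-0.97437) = -12.7155

-2.9356 - 12.7155i


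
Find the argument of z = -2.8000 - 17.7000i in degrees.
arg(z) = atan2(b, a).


Re = -2.8, Im = -17.7
arg = atan2(-17.7, -2.8) = -98.9892 degrees

arg(z) = -98.9892 degrees


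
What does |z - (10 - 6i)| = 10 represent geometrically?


|z - z0| = r is a circle with center z0 and radius r.
Center = (10, -6), radius = 10

Circle with center (10, -6) and radius 10


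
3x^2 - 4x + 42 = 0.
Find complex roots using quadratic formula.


disc = (-4)^2 - 4*3*42 = 16 - 504 = -488
sqrt(|disc|) = sqrt(488) = 22.0907
Real part = 4/(2*3) = 0.6667
Imag part = 22.0907/(2*3) = 3.6818

0.6667 ± 3.6818i


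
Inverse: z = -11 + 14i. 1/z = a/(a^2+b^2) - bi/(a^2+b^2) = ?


|z|^2 = 121+196 = 317
1/z = (-11 - 14i)/317

1/z = -0.0347 - 0.0442i


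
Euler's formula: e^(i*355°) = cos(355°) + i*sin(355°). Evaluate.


cos(355°) = 0.9962
sin(355°) = -0.0872

e^(i*355°) = 0.9962 - 0.0872i


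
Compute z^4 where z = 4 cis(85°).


r^4 = 4^4 = 256
n*theta = 4*85° = 340° = 340° (mod 360)
a = 256*cos(340°) = 240.5613
b = 256*sin(340°) = -87.5572

256 cis(340°) = 240.5613 - 87.5572i


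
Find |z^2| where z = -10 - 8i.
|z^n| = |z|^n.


|z| = sqrt(100+64) = sqrt(164) = 12.8062
|z^2| = |z|^2 = (sqrt(164))^2 = 164

|z^2| = 164


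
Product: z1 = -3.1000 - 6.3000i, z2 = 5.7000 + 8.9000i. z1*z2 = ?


Real = -3.1*5.7 - (-6.3)*8.9 = -17.67 - (-56.07) = 38.4
Imag = -3.1*8.9 + 5.7*(-6.3) = -27.59 - (35.91) = -63.5

38.4000 - 63.5000i


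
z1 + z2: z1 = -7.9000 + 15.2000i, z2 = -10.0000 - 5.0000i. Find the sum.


Real: -7.9 - 10 = -17.9
Imag: 15.2 - 5 = 10.2

-17.9000 + 10.2000i


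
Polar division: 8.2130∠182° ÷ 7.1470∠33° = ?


r = 8.2130 / 7.1470 = 1.1492
theta = 182° - 33° = 149° = 149° (mod 360)

1.1492 cis(149°)


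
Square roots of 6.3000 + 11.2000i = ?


|z| = sqrt(39.69+125.44) = 12.8503
sqrt((|z|+a)/2) = sqrt((12.8503+6.3)/2) = sqrt(9.5751) = 3.0944
sqrt((|z|-a)/2) = sqrt((12.8503-6.3)/2) = sqrt(3.2751) = 1.8097

±(3.0944 + 1.8097i) i.e. 3.0944 + 1.8097i and -3.0944 - 1.8097i


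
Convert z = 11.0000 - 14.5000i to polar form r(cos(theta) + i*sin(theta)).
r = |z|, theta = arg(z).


r = sqrt(121+210.25) = sqrt(331.25) = 18.2003
theta = atan2(-14.5, 11) = -52.8153 degrees

r = 18.2003, theta = -52.8153 degrees


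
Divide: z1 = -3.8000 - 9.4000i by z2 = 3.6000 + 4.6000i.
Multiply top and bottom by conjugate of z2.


Conjugate of z2 = 3.6000 - 4.6000i
Numerator: (-3.8000 - 9.4000i)(3.6000 - 4.6000i) = -56.9200 - 16.3600i
Denominator: 3.6^2 + 4.6^2 = 34.12
Result = (-56.9200 - 16.3600i)/34.12

-1.6682 - 0.4795i


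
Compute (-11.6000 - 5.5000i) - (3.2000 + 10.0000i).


Real: -11.6 - 3.2 = -14.8
Imag: -5.5 - 10 = -15.5

-14.8000 - 15.5000i


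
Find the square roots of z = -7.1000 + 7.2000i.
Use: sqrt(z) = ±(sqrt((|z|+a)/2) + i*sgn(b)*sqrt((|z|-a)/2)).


|z| = sqrt(50.41+51.84) = 10.1119
sqrt((|z|+a)/2) = sqrt((10.1119+(-7.1))/2) = sqrt(1.5059) = 1.2272
sqrt((|z|-a)/2) = sqrt((10.1119-(-7.1))/2) = sqrt(8.6059) = 2.9336

±(1.2272 + 2.9336i) i.e. 1.2272 + 2.9336i and -1.2272 - 2.9336i


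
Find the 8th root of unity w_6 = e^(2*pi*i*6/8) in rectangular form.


Angle = 360*6/8 = 270°
a = cos(270°) = 0
b = sin(270°) = -1.0000

0 - 1.0000i


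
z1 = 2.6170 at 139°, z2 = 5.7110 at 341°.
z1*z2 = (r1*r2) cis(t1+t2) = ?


r = 2.6170 * 5.7110 = 14.9457
theta = 139° + 341° = 480° = 120° (mod 360)

14.9457 cis(120°)


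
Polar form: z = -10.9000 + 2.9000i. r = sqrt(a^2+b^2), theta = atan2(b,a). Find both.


r = sqrt(118.81+8.41) = sqrt(127.22) = 11.2792
theta = atan2(2.9, -10.9) = 165.1013 degrees

r = 11.2792, theta = 165.1013 degrees


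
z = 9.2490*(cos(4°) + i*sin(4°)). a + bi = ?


a = 9.2490*cos(4°) = 9.2490*0.997564 = 9.2265
b = 9.2490*sin(4°) = 9.2490*0.06976 = 0.6452

9.2265 + 0.6452i


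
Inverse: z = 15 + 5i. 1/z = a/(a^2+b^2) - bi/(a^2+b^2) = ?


|z|^2 = 225+25 = 250
1/z = (15 - 5i)/250

1/z = 0.0600 - 0.0200i


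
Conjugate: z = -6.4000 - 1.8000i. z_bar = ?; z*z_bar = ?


z_bar = -6.4000 + 1.8000i
z*z_bar = (-6.4)^2 + (-1.8)^2 = 40.96 + 3.24 = 44.2

z_bar = -6.4000 + 1.8000i, z*z_bar = 44.2


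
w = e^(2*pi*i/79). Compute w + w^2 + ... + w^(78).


With w = e^(2*pi*i/79), all 79 of the 79th roots of unity w^0 = 1, w, ..., w^(78) sum to 0: 1 + w + ... + w^(78) = (1 - w^79)/(1 - w) = 0 since w^79 = 1, w ≠ 1.
Removing the root 1: w + w^2 + ... + w^(78) = 0 - 1 = -1

Sum = -1


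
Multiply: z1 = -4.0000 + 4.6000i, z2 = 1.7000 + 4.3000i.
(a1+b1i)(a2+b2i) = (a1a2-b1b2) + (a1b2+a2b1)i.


Real = -4*1.7 - 4.6*4.3 = -6.8 - 19.78 = -26.58
Imag = -4*4.3 + 1.7*4.6 = -17.2 + 7.82 = -9.38

-26.5800 - 9.3800i


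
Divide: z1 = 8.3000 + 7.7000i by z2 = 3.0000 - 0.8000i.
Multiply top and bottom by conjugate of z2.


Conjugate of z2 = 3.0000 + 0.8000i
Numerator: (8.3000 + 7.7000i)(3.0000 + 0.8000i) = 18.7400 + 29.7400i
Denominator: 3^2 + (-0.8)^2 = 9.64
Result = (18.7400 + 29.7400i)/9.64

1.9440 + 3.0851i


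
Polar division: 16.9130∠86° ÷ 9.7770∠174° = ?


r = 16.9130 / 9.7770 = 1.7299
theta = 86° - 174° = -88° = 272° (mod 360)

1.7299 cis(272°)


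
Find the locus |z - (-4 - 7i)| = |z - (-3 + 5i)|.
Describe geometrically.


Equal distances means the locus is the perpendicular bisector of z1 and z2.
Midpoint = ((-4+(-3))/2, (-7+5)/2) = (-3.5000, -1.0000)

Perpendicular bisector through (-3.5000, -1.0000)


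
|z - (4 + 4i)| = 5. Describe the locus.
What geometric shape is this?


|z - z0| = r is a circle with center z0 and radius r.
Center = (4, 4), radius = 5

Circle with center (4, 4) and radius 5


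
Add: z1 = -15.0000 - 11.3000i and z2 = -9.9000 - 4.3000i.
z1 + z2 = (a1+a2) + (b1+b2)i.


Real: -15 - 9.9 = -24.9
Imag: -11.3 - 4.3 = -15.6

-24.9000 - 15.6000i


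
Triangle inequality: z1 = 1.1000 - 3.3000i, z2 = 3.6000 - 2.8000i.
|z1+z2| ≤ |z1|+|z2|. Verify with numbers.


|z1| = sqrt(1.1^2 + (-3.3)^2) = sqrt(12.1) = 3.4785
|z2| = sqrt(3.6^2 + (-2.8)^2) = sqrt(20.8) = 4.5607
z1+z2 = 4.7000 - 6.1000i
|z1+z2| = sqrt(59.3) = 7.7006
|z1|+|z2| = 3.4785 + 4.5607 = 8.0392

|z1+z2| = 7.7006 ≤ |z1|+|z2| = 8.0392 (verified)


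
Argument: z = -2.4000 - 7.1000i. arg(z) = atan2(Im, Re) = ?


Re = -2.4, Im = -7.1
arg = atan2(-7.1, -2.4) = -108.6767 degrees

arg(z) = -108.6767 degrees


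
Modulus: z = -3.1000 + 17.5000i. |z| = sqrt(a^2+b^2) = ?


|z| = sqrt((-3.1)^2 + 17.5^2) = sqrt(9.61 + 306.25) = sqrt(315.86) = 17.7725

|z| = 17.7725


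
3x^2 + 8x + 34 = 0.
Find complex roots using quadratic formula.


disc = 8^2 - 4*3*34 = 64 - 408 = -344
sqrt(|disc|) = sqrt(344) = 18.5472
Real part = -8/(2*3) = -1.3333
Imag part = 18.5472/(2*3) = 3.0912

-1.3333 ± 3.0912i


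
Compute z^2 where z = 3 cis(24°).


r^2 = 3^2 = 9
n*theta = 2*24° = 48° = 48° (mod 360)
a = 9*cos(48°) = 6.0222
b = 9*sin(48°) = 6.6883

9 cis(48°) = 6.0222 + 6.6883i


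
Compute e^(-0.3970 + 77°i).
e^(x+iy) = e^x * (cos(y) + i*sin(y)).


e^-0.3970 = 0.6723
cos(77°) = 0.22495
sin(77°) = 0.9744
Real = 0.6723*0.22495 = 0.1512
Imag = 0.6723*0.9744 = 0.6551

0.1512 + 0.6551i


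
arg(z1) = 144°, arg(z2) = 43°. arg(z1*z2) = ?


arg(z1*z2) = 144° + 43° = 187°
Normalized to (-180°, 180°]: -173°

-173°


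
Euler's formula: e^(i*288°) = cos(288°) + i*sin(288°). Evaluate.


cos(288°) = 0.3090
sin(288°) = -0.9511

e^(i*288°) = 0.3090 - 0.9511i


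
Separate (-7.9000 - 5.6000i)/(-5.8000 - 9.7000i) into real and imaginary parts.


Multiply by conjugate: (-7.9000 - 5.6000i)(-5.8000 + 9.7000i) / ((-5.8)^2 + (-9.7)^2)
Numerator real = -7.9*(-5.8) - (5.6)*(-9.7) = 100.14
Numerator imag = -5.6*(-5.8) - (-7.9)*(-9.7) = -44.15
Denominator = 127.73
Re(z) = 100.14/127.73 = 0.7840
Im(z) = -44.15/127.73 = -0.3457

Re(z) = 0.7840, Im(z) = -0.3457


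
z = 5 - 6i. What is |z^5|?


|z| = sqrt(25+36) = sqrt(61) = 7.8102
|z^5| = |z|^5 = (sqrt(61))^5 = 61^2 * sqrt(61) = 3721*sqrt(61)

|z^5| = 3721*sqrt(61) ≈ 29061.9390


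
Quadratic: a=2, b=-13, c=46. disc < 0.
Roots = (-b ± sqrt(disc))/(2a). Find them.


disc = (-13)^2 - 4*2*46 = 169 - 368 = -199
sqrt(|disc|) = sqrt(199) = 14.1067
Real part = 13/(2*2) = 3.2500
Imag part = 14.1067/(2*2) = 3.5267

3.2500 ± 3.5267i


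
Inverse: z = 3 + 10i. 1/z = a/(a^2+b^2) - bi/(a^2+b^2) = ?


|z|^2 = 9+100 = 109
1/z = (3 - 10i)/109

1/z = 0.0275 - 0.0917i


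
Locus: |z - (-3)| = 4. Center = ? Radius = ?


|z - z0| = r is a circle with center z0 and radius r.
Center = (-3, 0), radius = 4

Circle with center (-3, 0) and radius 4


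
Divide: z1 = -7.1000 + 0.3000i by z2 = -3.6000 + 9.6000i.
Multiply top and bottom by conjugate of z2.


Conjugate of z2 = -3.6000 - 9.6000i
Numerator: (-7.1000 + 0.3000i)(-3.6000 - 9.6000i) = 28.4400 + 67.0800i
Denominator: (-3.6)^2 + 9.6^2 = 105.12
Result = (28.4400 + 67.0800i)/105.12

0.2705 + 0.6381i


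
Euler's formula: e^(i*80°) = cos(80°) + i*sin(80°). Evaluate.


cos(80°) = 0.1736
sin(80°) = 0.9848

e^(i*80°) = 0.1736 + 0.9848i


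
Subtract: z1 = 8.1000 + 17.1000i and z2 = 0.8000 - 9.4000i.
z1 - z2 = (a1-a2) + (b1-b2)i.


Real: 8.1 - 0.8 = 7.3
Imag: 17.1 + 9.4 = 26.5

7.3000 + 26.5000i


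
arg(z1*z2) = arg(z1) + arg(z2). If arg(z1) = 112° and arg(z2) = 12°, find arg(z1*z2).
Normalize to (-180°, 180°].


arg(z1*z2) = 112° + 12° = 124°
Normalized to (-180°, 180°]: 124°

124°


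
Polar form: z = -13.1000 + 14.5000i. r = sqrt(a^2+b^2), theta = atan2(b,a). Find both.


r = sqrt(171.61+210.25) = sqrt(381.86) = 19.5412
theta = atan2(14.5, -13.1) = 132.0962 degrees

r = 19.5412, theta = 132.0962 degrees


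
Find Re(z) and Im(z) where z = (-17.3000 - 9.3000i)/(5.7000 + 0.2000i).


Multiply by conjugate: (-17.3000 - 9.3000i)(5.7000 - 0.2000i) / (5.7^2 + 0.2^2)
Numerator real = -17.3*5.7 - (9.3)*0.2 = -100.47
Numerator imag = -9.3*5.7 - (-17.3)*0.2 = -49.55
Denominator = 32.53
Re(z) = -100.47/32.53 = -3.0885
Im(z) = -49.55/32.53 = -1.5232

Re(z) = -3.0885, Im(z) = -1.5232


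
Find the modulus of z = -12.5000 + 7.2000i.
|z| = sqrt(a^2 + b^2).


|z| = sqrt((-12.5)^2 + 7.2^2) = sqrt(156.25 + 51.84) = sqrt(208.09) = 14.4253

|z| = 14.4253


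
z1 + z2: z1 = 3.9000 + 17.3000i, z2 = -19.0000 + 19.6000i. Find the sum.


Real: 3.9 - 19 = -15.1
Imag: 17.3 + 19.6 = 36.9

-15.1000 + 36.9000i


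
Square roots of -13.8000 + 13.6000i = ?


|z| = sqrt(190.44+184.96) = 19.3752
sqrt((|z|+a)/2) = sqrt((19.3752+(-13.8))/2) = sqrt(2.7876) = 1.6696
sqrt((|z|-a)/2) = sqrt((19.3752-(-13.8))/2) = sqrt(16.5876) = 4.0728

±(1.6696 + 4.0728i) i.e. 1.6696 + 4.0728i and -1.6696 - 4.0728i


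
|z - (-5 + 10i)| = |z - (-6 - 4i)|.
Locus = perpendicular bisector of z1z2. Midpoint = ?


Equal distances means the locus is the perpendicular bisector of z1 and z2.
Midpoint = ((-5+(-6))/2, (10+(-4))/2) = (-5.5000, 3.0000)

Perpendicular bisector through (-5.5000, 3.0000)


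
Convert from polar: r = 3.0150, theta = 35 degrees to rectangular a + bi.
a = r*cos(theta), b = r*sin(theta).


a = 3.0150*cos(35°) = 3.0150*0.81915 = 2.4697
b = 3.0150*sin(35°) = 3.0150*0.57358 = 1.7293

2.4697 + 1.7293i


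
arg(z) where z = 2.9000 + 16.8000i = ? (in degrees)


Re = 2.9, Im = 16.8
arg = atan2(16.8, 2.9) = 80.2062 degrees

arg(z) = 80.2062 degrees


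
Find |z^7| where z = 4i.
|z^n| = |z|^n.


|z| = sqrt(0+16) = sqrt(16) = 4
|z^7| = |z|^7 = 4^7 = 16384

|z^7| = 16384


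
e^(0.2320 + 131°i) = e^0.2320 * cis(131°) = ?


e^0.2320 = 1.2611
cos(131°) = -0.6561
sin(131°) = 0.7547
Real = 1.2611*(-0.6561) = -0.8274
Imag = 1.2611*0.7547 = 0.9518

-0.8274 + 0.9518i


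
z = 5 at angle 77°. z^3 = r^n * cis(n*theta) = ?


r^3 = 5^3 = 125
n*theta = 3*77° = 231° = 231° (mod 360)
a = 125*cos(231°) = -78.6650
b = 125*sin(231°) = -97.1432

125 cis(231°) = -78.6650 - 97.1432i


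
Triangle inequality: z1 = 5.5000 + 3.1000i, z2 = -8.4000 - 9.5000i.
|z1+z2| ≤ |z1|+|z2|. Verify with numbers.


|z1| = sqrt(5.5^2 + 3.1^2) = sqrt(39.86) = 6.3135
|z2| = sqrt((-8.4)^2 + (-9.5)^2) = sqrt(160.81) = 12.6811
z1+z2 = -2.9000 - 6.4000i
|z1+z2| = sqrt(49.37) = 7.0264
|z1|+|z2| = 6.3135 + 12.6811 = 18.9946

|z1+z2| = 7.0264 ≤ |z1|+|z2| = 18.9946 (verified)


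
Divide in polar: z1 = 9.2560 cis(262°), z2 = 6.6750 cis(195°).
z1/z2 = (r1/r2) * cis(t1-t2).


r = 9.2560 / 6.6750 = 1.3867
theta = 262° - 195° = 67° = 67° (mod 360)

1.3867 cis(67°)


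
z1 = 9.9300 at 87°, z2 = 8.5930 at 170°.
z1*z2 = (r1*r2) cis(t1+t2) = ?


r = 9.9300 * 8.5930 = 85.3285
theta = 87° + 170° = 257° = 257° (mod 360)

85.3285 cis(257°)


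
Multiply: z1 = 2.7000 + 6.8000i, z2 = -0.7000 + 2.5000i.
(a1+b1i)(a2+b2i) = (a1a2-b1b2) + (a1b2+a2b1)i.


Real = 2.7*(-0.7) - 6.8*2.5 = -1.89 - 17 = -18.89
Imag = 2.7*2.5 - (0.7)*6.8 = 6.75 - (4.76) = 1.99

-18.8900 + 1.9900i


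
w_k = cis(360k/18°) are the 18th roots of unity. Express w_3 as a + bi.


Angle = 360*3/18 = 60°
a = cos(60°) = 0.5000
b = sin(60°) = 0.8660

0.5000 + 0.8660i


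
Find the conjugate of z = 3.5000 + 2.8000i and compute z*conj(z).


z_bar = 3.5000 - 2.8000i
z*z_bar = 3.5^2 + 2.8^2 = 12.25 + 7.84 = 20.09

z_bar = 3.5000 - 2.8000i, z*z_bar = 20.09


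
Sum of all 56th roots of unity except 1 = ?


With w = e^(2*pi*i/56), all 56 of the 56th roots of unity w^0 = 1, w, ..., w^(55) sum to 0: 1 + w + ... + w^(55) = (1 - w^56)/(1 - w) = 0 since w^56 = 1, w ≠ 1.
Removing the root 1: w + w^2 + ... + w^(55) = 0 - 1 = -1

Sum = -1


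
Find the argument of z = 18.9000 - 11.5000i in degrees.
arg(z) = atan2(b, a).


Re = 18.9, Im = -11.5
arg = atan2(-11.5, 18.9) = -31.3191 degrees

arg(z) = -31.3191 degrees


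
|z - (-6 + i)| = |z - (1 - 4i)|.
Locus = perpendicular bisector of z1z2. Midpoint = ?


Equal distances means the locus is the perpendicular bisector of z1 and z2.
Midpoint = ((-6+1)/2, (1+(-4))/2) = (-2.5000, -1.5000)

Perpendicular bisector through (-2.5000, -1.5000)


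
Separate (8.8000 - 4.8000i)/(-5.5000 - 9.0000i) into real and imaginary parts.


Multiply by conjugate: (8.8000 - 4.8000i)(-5.5000 + 9.0000i) / ((-5.5)^2 + (-9)^2)
Numerator real = 8.8*(-5.5) - (4.8)*(-9) = -5.2
Numerator imag = -4.8*(-5.5) - 8.8*(-9) = 105.6
Denominator = 111.25
Re(z) = -5.2/111.25 = -0.0467
Im(z) = 105.6/111.25 = 0.9492

Re(z) = -0.0467, Im(z) = 0.9492


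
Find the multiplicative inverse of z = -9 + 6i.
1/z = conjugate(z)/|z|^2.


|z|^2 = 81+36 = 117
1/z = (-9 - 6i)/117

1/z = -0.0769 - 0.0513i


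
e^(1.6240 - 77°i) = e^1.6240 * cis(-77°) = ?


e^1.6240 = 5.07334
cos(-77°) = 0.224951
sin(-77°) = -0.97437
Real = 5.07334*0.224951 = 1.1413
Imag = 5.07334*(-0.97437) = -4.9433

1.1413 - 4.9433i


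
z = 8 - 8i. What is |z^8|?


|z| = sqrt(64+64) = sqrt(128) = 11.3137
|z^8| = |z|^8 = (sqrt(128))^8 = 128^4 = 268435456

|z^8| = 268435456


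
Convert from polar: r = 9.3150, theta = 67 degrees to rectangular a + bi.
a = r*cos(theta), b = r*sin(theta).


a = 9.3150*cos(67°) = 9.3150*0.390731 = 3.6397
b = 9.3150*sin(67°) = 9.3150*0.9205 = 8.5745

3.6397 + 8.5745i


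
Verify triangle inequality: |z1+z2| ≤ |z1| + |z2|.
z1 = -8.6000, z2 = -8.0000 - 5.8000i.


|z1| = sqrt((-8.6)^2 + 0^2) = sqrt(73.96) = 8.6000
|z2| = sqrt((-8)^2 + (-5.8)^2) = sqrt(97.64) = 9.8813
z1+z2 = -16.6000 - 5.8000i
|z1+z2| = sqrt(309.2) = 17.5841
|z1|+|z2| = 8.6000 + 9.8813 = 18.4813

|z1+z2| = 17.5841 ≤ |z1|+|z2| = 18.4813 (verified)


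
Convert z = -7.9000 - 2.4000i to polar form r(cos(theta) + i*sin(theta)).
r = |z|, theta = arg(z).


r = sqrt(62.41+5.76) = sqrt(68.17) = 8.2565
theta = atan2(-2.4, -7.9) = -163.1014 degrees

r = 8.2565, theta = -163.1014 degrees


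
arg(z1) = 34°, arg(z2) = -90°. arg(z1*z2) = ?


arg(z1*z2) = 34° - 90° = -56°
Normalized to (-180°, 180°]: -56°

-56°


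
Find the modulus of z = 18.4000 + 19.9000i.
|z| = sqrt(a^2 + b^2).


|z| = sqrt(18.4^2 + 19.9^2) = sqrt(338.56 + 396.01) = sqrt(734.57) = 27.1030

|z| = 27.1030


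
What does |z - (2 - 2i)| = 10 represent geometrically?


|z - z0| = r is a circle with center z0 and radius r.
Center = (2, -2), radius = 10

Circle with center (2, -2) and radius 10


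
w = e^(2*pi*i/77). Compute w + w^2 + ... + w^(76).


With w = e^(2*pi*i/77), all 77 of the 77th roots of unity w^0 = 1, w, ..., w^(76) sum to 0: 1 + w + ... + w^(76) = (1 - w^77)/(1 - w) = 0 since w^77 = 1, w ≠ 1.
Removing the root 1: w + w^2 + ... + w^(76) = 0 - 1 = -1

Sum = -1


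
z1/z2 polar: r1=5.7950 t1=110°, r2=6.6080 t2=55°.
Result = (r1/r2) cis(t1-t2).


r = 5.7950 / 6.6080 = 0.8770
theta = 110° - 55° = 55° = 55° (mod 360)

0.8770 cis(55°)


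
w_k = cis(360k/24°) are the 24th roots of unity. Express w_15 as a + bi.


Angle = 360*15/24 = 225°
a = cos(225°) = -0.7071
b = sin(225°) = -0.7071

-0.7071 - 0.7071i


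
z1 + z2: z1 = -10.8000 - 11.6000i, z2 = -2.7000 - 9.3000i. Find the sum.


Real: -10.8 - 2.7 = -13.5
Imag: -11.6 - 9.3 = -20.9

-13.5000 - 20.9000i


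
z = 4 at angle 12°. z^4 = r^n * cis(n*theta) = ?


r^4 = 4^4 = 256
n*theta = 4*12° = 48° = 48° (mod 360)
a = 256*cos(48°) = 171.2974
b = 256*sin(48°) = 190.2451

256 cis(48°) = 171.2974 + 190.2451i


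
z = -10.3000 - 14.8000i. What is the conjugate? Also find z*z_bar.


z_bar = -10.3000 + 14.8000i
z*z_bar = (-10.3)^2 + (-14.8)^2 = 106.09 + 219.04 = 325.13

z_bar = -10.3000 + 14.8000i, z*z_bar = 325.13


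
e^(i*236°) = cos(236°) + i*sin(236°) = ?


cos(236°) = -0.5592
sin(236°) = -0.8290

e^(i*236°) = -0.5592 - 0.8290i


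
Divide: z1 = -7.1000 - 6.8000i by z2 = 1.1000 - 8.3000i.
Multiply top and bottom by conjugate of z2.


Conjugate of z2 = 1.1000 + 8.3000i
Numerator: (-7.1000 - 6.8000i)(1.1000 + 8.3000i) = 48.6300 - 66.4100i
Denominator: 1.1^2 + (-8.3)^2 = 70.1
Result = (48.6300 - 66.4100i)/70.1

0.6937 - 0.9474i


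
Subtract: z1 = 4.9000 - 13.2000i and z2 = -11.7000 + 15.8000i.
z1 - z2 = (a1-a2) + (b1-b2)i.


Real: 4.9 + 11.7 = 16.6
Imag: -13.2 - 15.8 = -29

16.6000 - 29.0000i


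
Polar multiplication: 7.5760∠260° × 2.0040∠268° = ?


r = 7.5760 * 2.0040 = 15.1823
theta = 260° + 268° = 528° = 168° (mod 360)

15.1823 cis(168°)


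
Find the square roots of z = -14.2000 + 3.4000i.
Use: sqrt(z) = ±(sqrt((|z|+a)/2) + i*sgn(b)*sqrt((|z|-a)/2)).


|z| = sqrt(201.64+11.56) = 14.6014
sqrt((|z|+a)/2) = sqrt((14.6014+(-14.2))/2) = sqrt(0.2007) = 0.4480
sqrt((|z|-a)/2) = sqrt((14.6014-(-14.2))/2) = sqrt(14.4007) = 3.7948

±(0.4480 + 3.7948i) i.e. 0.4480 + 3.7948i and -0.4480 - 3.7948i


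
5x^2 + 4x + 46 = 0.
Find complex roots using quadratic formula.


disc = 4^2 - 4*5*46 = 16 - 920 = -904
sqrt(|disc|) = sqrt(904) = 30.0666
Real part = -4/(2*5) = -0.4000
Imag part = 30.0666/(2*5) = 3.0067

-0.4000 ± 3.0067i


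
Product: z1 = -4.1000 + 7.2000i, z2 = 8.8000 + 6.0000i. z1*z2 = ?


Real = -4.1*8.8 - 7.2*6 = -36.08 - 43.2 = -79.28
Imag = -4.1*6 + 8.8*7.2 = -24.6 + 63.36 = 38.76

-79.2800 + 38.7600i


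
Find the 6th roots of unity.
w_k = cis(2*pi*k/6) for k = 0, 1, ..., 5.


The 6th roots of unity are cis(360k/6°) for k=0..5
Angle step = 360/6 = 60°
Primitive root: cis(60°)
Primitive root = 0.5000 + 0.8660i

6 roots at angles: 0°, 60°, 120°, 180°, 240°, 300°


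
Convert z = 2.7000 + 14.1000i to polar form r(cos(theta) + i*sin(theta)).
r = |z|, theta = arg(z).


r = sqrt(7.29+198.81) = sqrt(206.1) = 14.3562
theta = atan2(14.1, 2.7) = 79.1597 degrees

r = 14.3562, theta = 79.1597 degrees


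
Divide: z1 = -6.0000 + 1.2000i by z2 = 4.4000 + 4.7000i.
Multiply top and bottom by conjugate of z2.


Conjugate of z2 = 4.4000 - 4.7000i
Numerator: (-6.0000 + 1.2000i)(4.4000 - 4.7000i) = -20.7600 + 33.4800i
Denominator: 4.4^2 + 4.7^2 = 41.45
Result = (-20.7600 + 33.4800i)/41.45

-0.5008 + 0.8077i


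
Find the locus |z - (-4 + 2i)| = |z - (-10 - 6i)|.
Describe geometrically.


Equal distances means the locus is the perpendicular bisector of z1 and z2.
Midpoint = ((-4+(-10))/2, (2+(-6))/2) = (-7.0000, -2.0000)

Perpendicular bisector through (-7.0000, -2.0000)


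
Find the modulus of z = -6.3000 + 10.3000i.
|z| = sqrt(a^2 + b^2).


|z| = sqrt((-6.3)^2 + 10.3^2) = sqrt(39.69 + 106.09) = sqrt(145.78) = 12.0739

|z| = 12.0739


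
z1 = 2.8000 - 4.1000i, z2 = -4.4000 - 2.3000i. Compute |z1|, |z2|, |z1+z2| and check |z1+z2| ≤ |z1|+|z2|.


|z1| = sqrt(2.8^2 + (-4.1)^2) = sqrt(24.65) = 4.9649
|z2| = sqrt((-4.4)^2 + (-2.3)^2) = sqrt(24.65) = 4.9649
z1+z2 = -1.6000 - 6.4000i
|z1+z2| = sqrt(43.52) = 6.5970
|z1|+|z2| = 4.9649 + 4.9649 = 9.9298

|z1+z2| = 6.5970 ≤ |z1|+|z2| = 9.9298 (verified)


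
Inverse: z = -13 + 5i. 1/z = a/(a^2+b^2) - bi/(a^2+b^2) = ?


|z|^2 = 169+25 = 194
1/z = (-13 - 5i)/194

1/z = -0.0670 - 0.0258i


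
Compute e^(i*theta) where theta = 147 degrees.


cos(147°) = -0.8387
sin(147°) = 0.5446

e^(i*147°) = -0.8387 + 0.5446i


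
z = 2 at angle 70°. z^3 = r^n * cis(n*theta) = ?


r^3 = 2^3 = 8
n*theta = 3*70° = 210° = 210° (mod 360)
a = 8*cos(210°) = -6.9282
b = 8*sin(210°) = -4.0000

8 cis(210°) = -6.9282 - 4.0000i


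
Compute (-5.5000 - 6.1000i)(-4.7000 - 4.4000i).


Real = -5.5*(-4.7) - (-6.1)*(-4.4) = 25.85 - 26.84 = -0.99
Imag = -5.5*(-4.4) - (4.7)*(-6.1) = 24.2 + 28.67 = 52.87

-0.9900 + 52.8700i


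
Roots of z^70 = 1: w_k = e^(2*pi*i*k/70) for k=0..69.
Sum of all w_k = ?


The sum of all 70th roots of unity is 0.
Geometric series: (1 - w^70)/(1 - w) = (1-1)/(1-w) = 0 since w^70 = 1, w ≠ 1.
Alternatively: coefficient of z^69 in z^70 - 1 is 0.

0


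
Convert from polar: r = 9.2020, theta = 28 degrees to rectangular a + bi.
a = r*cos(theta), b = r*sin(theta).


a = 9.2020*cos(28°) = 9.2020*0.88295 = 8.1249
b = 9.2020*sin(28°) = 9.2020*0.46947 = 4.3201

8.1249 + 4.3201i


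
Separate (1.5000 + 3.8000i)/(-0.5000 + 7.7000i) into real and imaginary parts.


Multiply by conjugate: (1.5000 + 3.8000i)(-0.5000 - 7.7000i) / ((-0.5)^2 + 7.7^2)
Numerator real = 1.5*(-0.5) + 3.8*7.7 = 28.51
Numerator imag = 3.8*(-0.5) - 1.5*7.7 = -13.45
Denominator = 59.54
Re(z) = 28.51/59.54 = 0.4788
Im(z) = -13.45/59.54 = -0.2259

Re(z) = 0.4788, Im(z) = -0.2259


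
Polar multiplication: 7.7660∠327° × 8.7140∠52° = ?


r = 7.7660 * 8.7140 = 67.6729
theta = 327° + 52° = 379° = 19° (mod 360)

67.6729 cis(19°)


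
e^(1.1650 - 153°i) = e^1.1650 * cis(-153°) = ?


e^1.1650 = 3.2059
cos(-153°) = -0.891
sin(-153°) = -0.454
Real = 3.2059*(-0.891) = -2.8565
Imag = 3.2059*(-0.454) = -1.4555

-2.8565 - 1.4555i


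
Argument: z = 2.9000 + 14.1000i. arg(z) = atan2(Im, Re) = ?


Re = 2.9, Im = 14.1
arg = atan2(14.1, 2.9) = 78.3778 degrees

arg(z) = 78.3778 degrees


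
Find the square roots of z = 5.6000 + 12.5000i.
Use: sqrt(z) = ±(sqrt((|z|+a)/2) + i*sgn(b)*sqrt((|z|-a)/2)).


|z| = sqrt(31.36+156.25) = 13.6971
sqrt((|z|+a)/2) = sqrt((13.6971+5.6)/2) = sqrt(9.6485) = 3.1062
sqrt((|z|-a)/2) = sqrt((13.6971-5.6)/2) = sqrt(4.0485) = 2.0121

±(3.1062 + 2.0121i) i.e. 3.1062 + 2.0121i and -3.1062 - 2.0121i


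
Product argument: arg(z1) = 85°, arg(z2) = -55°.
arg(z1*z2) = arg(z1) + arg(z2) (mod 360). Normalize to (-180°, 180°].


arg(z1*z2) = 85° - 55° = 30°
Normalized to (-180°, 180°]: 30°

30°


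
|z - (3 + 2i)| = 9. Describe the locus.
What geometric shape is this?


|z - z0| = r is a circle with center z0 and radius r.
Center = (3, 2), radius = 9

Circle with center (3, 2) and radius 9


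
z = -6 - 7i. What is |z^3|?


|z| = sqrt(36+49) = sqrt(85) = 9.2195
|z^3| = |z|^3 = (sqrt(85))^3 = 85*sqrt(85)

|z^3| = 85*sqrt(85) ≈ 783.6613


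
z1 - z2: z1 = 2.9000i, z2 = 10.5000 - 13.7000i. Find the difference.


Real: 0 - 10.5 = -10.5
Imag: 2.9 + 13.7 = 16.6

-10.5000 + 16.6000i


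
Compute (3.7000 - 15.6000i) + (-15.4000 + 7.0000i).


Real: 3.7 - 15.4 = -11.7
Imag: -15.6 + 7 = -8.6

-11.7000 - 8.6000i


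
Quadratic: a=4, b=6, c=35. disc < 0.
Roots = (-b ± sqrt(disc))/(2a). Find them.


disc = 6^2 - 4*4*35 = 36 - 560 = -524
sqrt(|disc|) = sqrt(524) = 22.8910
Real part = -6/(2*4) = -0.7500
Imag part = 22.8910/(2*4) = 2.8614

-0.7500 ± 2.8614i


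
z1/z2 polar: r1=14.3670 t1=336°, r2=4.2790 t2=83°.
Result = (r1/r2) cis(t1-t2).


r = 14.3670 / 4.2790 = 3.3576
theta = 336° - 83° = 253° = 253° (mod 360)

3.3576 cis(253°)


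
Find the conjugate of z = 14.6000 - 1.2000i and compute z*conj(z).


z_bar = 14.6000 + 1.2000i
z*z_bar = 14.6^2 + (-1.2)^2 = 213.16 + 1.44 = 214.6

z_bar = 14.6000 + 1.2000i, z*z_bar = 214.6


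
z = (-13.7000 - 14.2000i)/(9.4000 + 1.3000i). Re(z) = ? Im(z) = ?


Multiply by conjugate: (-13.7000 - 14.2000i)(9.4000 - 1.3000i) / (9.4^2 + 1.3^2)
Numerator real = -13.7*9.4 - (14.2)*1.3 = -147.24
Numerator imag = -14.2*9.4 - (-13.7)*1.3 = -115.67
Denominator = 90.05
Re(z) = -147.24/90.05 = -1.6351
Im(z) = -115.67/90.05 = -1.2845

Re(z) = -1.6351, Im(z) = -1.2845


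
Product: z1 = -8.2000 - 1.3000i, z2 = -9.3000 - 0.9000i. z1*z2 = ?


Real = -8.2*(-9.3) - (-1.3)*(-0.9) = 76.26 - 1.17 = 75.09
Imag = -8.2*(-0.9) - (9.3)*(-1.3) = 7.38 + 12.09 = 19.47

75.0900 + 19.4700i


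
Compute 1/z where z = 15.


|z|^2 = 225+0 = 225
1/z = (15 - 0i)/225

1/z = 0.0667 + 0i


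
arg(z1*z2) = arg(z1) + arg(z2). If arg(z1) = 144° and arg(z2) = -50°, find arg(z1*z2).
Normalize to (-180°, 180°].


arg(z1*z2) = 144° - 50° = 94°
Normalized to (-180°, 180°]: 94°

94°


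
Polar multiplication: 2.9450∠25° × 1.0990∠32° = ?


r = 2.9450 * 1.0990 = 3.2366
theta = 25° + 32° = 57° = 57° (mod 360)

3.2366 cis(57°)


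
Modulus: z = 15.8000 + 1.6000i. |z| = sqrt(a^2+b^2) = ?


|z| = sqrt(15.8^2 + 1.6^2) = sqrt(249.64 + 2.56) = sqrt(252.2) = 15.8808

|z| = 15.8808


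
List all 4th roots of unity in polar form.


The 4th roots of unity are cis(360k/4°) for k=0..3
Angle step = 360/4 = 90°
Primitive root: cis(90°)
Primitive root = 0 + 1.0000i

4 roots at angles: 0°, 90°, 180°, 270°


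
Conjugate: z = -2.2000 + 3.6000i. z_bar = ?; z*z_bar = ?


z_bar = -2.2000 - 3.6000i
z*z_bar = (-2.2)^2 + 3.6^2 = 4.84 + 12.96 = 17.8

z_bar = -2.2000 - 3.6000i, z*z_bar = 17.8


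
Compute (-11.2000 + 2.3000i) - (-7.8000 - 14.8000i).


Real: -11.2 + 7.8 = -3.4
Imag: 2.3 + 14.8 = 17.1

-3.4000 + 17.1000i


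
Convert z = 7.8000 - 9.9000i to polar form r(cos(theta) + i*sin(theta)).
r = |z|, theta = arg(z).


r = sqrt(60.84+98.01) = sqrt(158.85) = 12.6036
theta = atan2(-9.9, 7.8) = -51.7662 degrees

r = 12.6036, theta = -51.7662 degrees


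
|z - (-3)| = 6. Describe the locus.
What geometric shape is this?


|z - z0| = r is a circle with center z0 and radius r.
Center = (-3, 0), radius = 6

Circle with center (-3, 0) and radius 6


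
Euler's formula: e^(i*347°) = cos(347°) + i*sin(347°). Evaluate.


cos(347°) = 0.9744
sin(347°) = -0.2250

e^(i*347°) = 0.9744 - 0.2250i


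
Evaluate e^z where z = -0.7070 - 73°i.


e^-0.7070 = 0.4931
cos(-73°) = 0.2924
sin(-73°) = -0.9563
Real = 0.4931*0.2924 = 0.1442
Imag = 0.4931*(-0.9563) = -0.4716

0.1442 - 0.4716i


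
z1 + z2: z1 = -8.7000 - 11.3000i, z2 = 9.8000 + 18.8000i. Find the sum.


Real: -8.7 + 9.8 = 1.1
Imag: -11.3 + 18.8 = 7.5

1.1000 + 7.5000i


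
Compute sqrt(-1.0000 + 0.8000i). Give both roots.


|z| = sqrt(1+0.64) = 1.2806
sqrt((|z|+a)/2) = sqrt((1.2806+(-1))/2) = sqrt(0.1403) = 0.3746
sqrt((|z|-a)/2) = sqrt((1.2806-(-1))/2) = sqrt(1.1403) = 1.0679

±(0.3746 + 1.0679i) i.e. 0.3746 + 1.0679i and -0.3746 - 1.0679i


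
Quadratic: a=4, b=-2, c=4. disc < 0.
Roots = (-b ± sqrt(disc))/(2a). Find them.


disc = (-2)^2 - 4*4*4 = 4 - 64 = -60
sqrt(|disc|) = sqrt(60) = 7.7460
Real part = 2/(2*4) = 0.2500
Imag part = 7.7460/(2*4) = 0.9682

0.2500 ± 0.9682i


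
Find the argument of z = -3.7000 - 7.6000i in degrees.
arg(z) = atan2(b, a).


Re = -3.7, Im = -7.6
arg = atan2(-7.6, -3.7) = -115.9588 degrees

arg(z) = -115.9588 degrees


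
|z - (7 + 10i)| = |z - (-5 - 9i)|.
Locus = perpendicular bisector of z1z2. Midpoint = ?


Equal distances means the locus is the perpendicular bisector of z1 and z2.
Midpoint = ((7+(-5))/2, (10+(-9))/2) = (1.0000, 0.5000)

Perpendicular bisector through (1.0000, 0.5000)


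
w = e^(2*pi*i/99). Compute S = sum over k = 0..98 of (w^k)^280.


The roots are w_k = w^k with w = e^(2*pi*i/99), and (w^k)^280 = (w^280)^k.
So S = 1 + u + u^2 + ... + u^(98) with u = w^280.
280 = 2*99 + 82, so 280 is not a multiple of 99: u = (w^99)^2 * w^82 = w^82 ≠ 1 (w is a primitive 99th root), while u^99 = (w^99)^280 = 1.
Geometric series: S = (1 - u^99)/(1 - u) = (1 - 1)/(1 - u) = 0

S = 0


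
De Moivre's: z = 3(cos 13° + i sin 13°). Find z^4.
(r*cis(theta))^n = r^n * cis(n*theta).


r^4 = 3^4 = 81
n*theta = 4*13° = 52° = 52° (mod 360)
a = 81*cos(52°) = 49.8686
b = 81*sin(52°) = 63.8289

81 cis(52°) = 49.8686 + 63.8289i


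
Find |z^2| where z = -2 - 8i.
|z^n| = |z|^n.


|z| = sqrt(4+64) = sqrt(68) = 8.2462
|z^2| = |z|^2 = (sqrt(68))^2 = 68

|z^2| = 68


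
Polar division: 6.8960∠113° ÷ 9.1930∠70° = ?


r = 6.8960 / 9.1930 = 0.7501
theta = 113° - 70° = 43° = 43° (mod 360)

0.7501 cis(43°)


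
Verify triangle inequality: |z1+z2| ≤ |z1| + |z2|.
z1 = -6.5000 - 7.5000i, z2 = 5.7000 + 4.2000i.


|z1| = sqrt((-6.5)^2 + (-7.5)^2) = sqrt(98.5) = 9.9247
|z2| = sqrt(5.7^2 + 4.2^2) = sqrt(50.13) = 7.0803
z1+z2 = -0.8000 - 3.3000i
|z1+z2| = sqrt(11.53) = 3.3956
|z1|+|z2| = 9.9247 + 7.0803 = 17.0050

|z1+z2| = 3.3956 ≤ |z1|+|z2| = 17.0050 (verified)


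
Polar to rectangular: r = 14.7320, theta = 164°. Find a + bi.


a = 14.7320*cos(164°) = 14.7320*(-0.96126) = -14.1613
b = 14.7320*sin(164°) = 14.7320*0.27564 = 4.0607

-14.1613 + 4.0607i
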